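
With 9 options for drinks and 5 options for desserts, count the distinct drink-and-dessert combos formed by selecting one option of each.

By the multiplication principle: 9 x 5.

Final answer: 45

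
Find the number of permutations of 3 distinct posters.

The number of ways to arrange 3 distinct objects is 3!.

Final answer: 3! = 6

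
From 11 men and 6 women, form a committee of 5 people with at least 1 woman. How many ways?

Sum over valid woman counts:
C(6,1)C(11,4) = 1980
C(6,2)C(11,3) = 2475
C(6,3)C(11,2) = 1100
C(6,4)C(11,1) = 165
C(6,5)C(11,0) = 6
Total: 1980 + 2475 + 1100 + 165 + 6.

Final answer: 5726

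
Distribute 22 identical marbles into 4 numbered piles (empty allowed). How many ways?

Stars and bars: C(n+k-1, k-1) = C(25,3).

Final answer: C(25,3) = 2300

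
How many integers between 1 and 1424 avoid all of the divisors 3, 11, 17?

|div by 3|=474, |div by 11|=129, |div by 17|=83.
|div by 3&11|=43, |div by 3&17|=27, |div by 11&17|=7, |div by all|=2.
By inclusion-exclusion, divisible by at least one: 474+129+83-43-27-7+2 = 611.
Not divisible by any: 1424 - 611.

Final answer: 813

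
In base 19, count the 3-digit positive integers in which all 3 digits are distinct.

The leading digit has 18 choices (anything but zero); the next has 18 (anything but the first), then 17, and so on, one fewer each time.
Total: 18 x 18 x 17.

Final answer: 5508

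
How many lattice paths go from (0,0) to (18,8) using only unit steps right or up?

Each path has 18 right steps and 8 up steps in some order (26 steps total).
Choose which 8 of the 26 steps are up: C(26,8).

Final answer: C(26,8) = 1562275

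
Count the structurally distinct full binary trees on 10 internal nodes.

This is counted by the nth Catalan number C_n. Here n = 10.
C_n = C(2n,n)/(n+1), so C_{10} = C(20,10)/11 = 184756/11.

Final answer: C_{10} = 16796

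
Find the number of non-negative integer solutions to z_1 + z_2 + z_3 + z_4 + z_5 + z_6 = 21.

Stars and bars with 21 stars and 5 bars:
C(21+6-1, 6-1) = C(26,5).

Final answer: C(26,5) = 65780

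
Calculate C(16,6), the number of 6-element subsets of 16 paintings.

C(16,6) = 16!/(6! x (16-6)!).

Final answer: C(16,6) = 8008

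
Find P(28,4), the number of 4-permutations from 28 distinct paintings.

P(28,4) = 28!/(28-4)! = 28!/24!.

Final answer: P(28,4) = 491400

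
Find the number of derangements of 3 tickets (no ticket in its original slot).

Derangements satisfy D(n) = (n-1)(D(n-1) + D(n-2)), starting from D(0)=1, D(1)=0.
D(2) = 1 x (0 + 1) = 1
D(3) = 2 x (D(2) + D(1)) = 2 x (1 + 0)

Final answer: D(3) = 2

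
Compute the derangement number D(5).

D(n) = (n-1)(D(n-1) + D(n-2)), D(0)=1, D(1)=0.
D(2) = 1 x (0 + 1) = 1
D(3) = 2 x (1 + 0) = 2
D(4) = 3 x (2 + 1) = 9
D(5) = 4 x (D(4) + D(3)) = 4 x (9 + 2)

Final answer: D(5) = 44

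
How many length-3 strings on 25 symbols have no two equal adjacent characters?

Let g(n) count such strings. g(1) = 25, and each valid string of length n-1 extends in 24 ways (any symbol but the last), so g(n) = 24 g(n-1).
Total: g(3) = 25 x 24^2.

Final answer: 25 x 24^{2} = 14400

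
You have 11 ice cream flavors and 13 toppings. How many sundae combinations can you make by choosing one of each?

By the multiplication principle: 11 x 13.

Final answer: 143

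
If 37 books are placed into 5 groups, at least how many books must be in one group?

By the pigeonhole principle: ceiling(37/5).

Final answer: 8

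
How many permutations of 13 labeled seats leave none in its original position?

Derangements satisfy D(n) = (n-1)(D(n-1) + D(n-2)), starting from D(0)=1, D(1)=0.
D(2) = 1 x (0 + 1) = 1
D(3) = 2 x (1 + 0) = 2
D(4) = 3 x (2 + 1) = 9
D(5) = 4 x (9 + 2) = 44
D(6) = 5 x (44 + 9) = 265
D(7) = 6 x (265 + 44) = 1854
D(8) = 7 x (1854 + 265) = 14833
D(9) = 8 x (14833 + 1854) = 133496
D(10) = 9 x (133496 + 14833) = 1334961
D(11) = 10 x (1334961 + 133496) = 14684570
D(12) = 11 x (14684570 + 1334961) = 176214841
D(13) = 12 x (D(12) + D(11)) = 12 x (176214841 + 14684570)

Final answer: D(13) = 2290792932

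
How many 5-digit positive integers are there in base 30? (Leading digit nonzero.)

These are the integers in [30^4, 30^5), so the count is 30^5 - 30^4 = 29 x 30^4.

Final answer: 23490000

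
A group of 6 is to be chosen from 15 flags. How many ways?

C(15,6) = 15!/(6! x (15-6)!).

Final answer: C(15,6) = 5005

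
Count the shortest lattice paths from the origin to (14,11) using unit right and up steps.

Each path has 14 right steps and 11 up steps in some order (25 steps total).
Choose which 11 of the 25 steps are up: C(25,11).

Final answer: C(25,11) = 4457400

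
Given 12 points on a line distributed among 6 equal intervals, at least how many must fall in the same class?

By pigeonhole with 12 objects and 6 categories: ceiling(12/6).

Final answer: 2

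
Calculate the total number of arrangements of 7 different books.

The number of ways to arrange 7 distinct objects is 7!.

Final answer: 7! = 5040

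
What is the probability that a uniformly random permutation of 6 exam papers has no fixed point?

D(n) = (n-1)(D(n-1) + D(n-2)), D(0)=1, D(1)=0.
Building up: D(2)=1, D(3)=2, D(4)=9, D(5)=44, D(6)=265.
Total arrangements: 6! = 720.
Probability = D(6)/6! = 53/144.

Final answer: D(6)/6! = 265/720 = 0.368056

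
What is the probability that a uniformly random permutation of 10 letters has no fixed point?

Derangements satisfy D(n) = (n-1)(D(n-1) + D(n-2)), starting from D(0)=1, D(1)=0.
Building up: D(2)=1, D(3)=2, D(4)=9, D(5)=44, D(6)=265, D(7)=1854, D(8)=14833, D(9)=133496, D(10)=1334961.
Total arrangements: 10! = 3628800.
Probability = D(10)/10! = 16481/44800.

Final answer: D(10)/10! = 1334961/3628800 = 0.367879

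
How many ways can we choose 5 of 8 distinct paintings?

C(8,5) = 8!/(5! x 3!).

Final answer: \binom{8}{5} = 56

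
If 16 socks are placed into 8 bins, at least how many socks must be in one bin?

By the pigeonhole principle: ceiling(16/8).

Final answer: 2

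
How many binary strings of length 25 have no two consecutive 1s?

Let a(n) count valid strings. If the last bit is 0 the prefix is any valid string of length n-1; if it is 1 the string must end in 01 with a valid prefix of length n-2. So a(n) = a(n-1) + a(n-2), a(1)=2, a(2)=3.
Computing successive values: a(1)=2, a(2)=3, a(3)=5, a(4)=8, a(5)=13, a(6)=21, a(7)=34, a(8)=55, a(9)=89, a(10)=144, a(11)=233, a(12)=377, a(13)=610, a(14)=987, a(15)=1597, a(16)=2584, a(17)=4181, a(18)=6765, a(19)=10946, a(20)=17711, a(21)=28657, a(22)=46368, a(23)=75025, a(24)=121393, a(25)=196418.

Final answer: 196418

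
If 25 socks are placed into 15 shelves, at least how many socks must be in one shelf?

By the pigeonhole principle: ceiling(25/15).

Final answer: 2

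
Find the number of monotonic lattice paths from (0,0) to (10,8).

Each path has 10 right steps and 8 up steps in some order (18 steps total).
Choose which 8 of the 18 steps are up: C(18,8).

Final answer: C(18,8) = 43758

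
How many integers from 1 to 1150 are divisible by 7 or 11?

Multiples of 7: 164. Multiples of 11: 104. Of both (lcm=77): 14.
By inclusion-exclusion: 164 + 104 - 14.

Final answer: 254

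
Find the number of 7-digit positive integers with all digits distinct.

First digit: 9 (not 0). Second: 9 (not first). Third: 8, etc.
Total: 9 x 9 x 8 x 7 x 6 x 5 x 4.

Final answer: 544320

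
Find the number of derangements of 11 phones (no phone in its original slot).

Use the recurrence D(n) = (n-1)(D(n-1) + D(n-2)) with D(0)=1, D(1)=0.
D(2) = 1 x (0 + 1) = 1
D(3) = 2 x (1 + 0) = 2
D(4) = 3 x (2 + 1) = 9
D(5) = 4 x (9 + 2) = 44
D(6) = 5 x (44 + 9) = 265
D(7) = 6 x (265 + 44) = 1854
D(8) = 7 x (1854 + 265) = 14833
D(9) = 8 x (14833 + 1854) = 133496
D(10) = 9 x (133496 + 14833) = 1334961
D(11) = 10 x (D(10) + D(9)) = 10 x (1334961 + 133496)

Final answer: D(11) = 14684570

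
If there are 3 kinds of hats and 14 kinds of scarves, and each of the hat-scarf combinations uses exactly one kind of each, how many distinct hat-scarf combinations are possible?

By the multiplication principle: 3 x 14.

Final answer: 42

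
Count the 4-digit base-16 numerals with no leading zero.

These are the integers in [16^3, 16^4), so the count is 16^4 - 16^3 = 15 x 16^3.

Final answer: 61440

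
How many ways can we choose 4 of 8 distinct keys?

C(8,4) = 8!/(4! x (8-4)!).

Final answer: C(8,4) = 70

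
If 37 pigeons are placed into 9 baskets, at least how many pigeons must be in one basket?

By the pigeonhole principle: ceiling(37/9).

Final answer: 5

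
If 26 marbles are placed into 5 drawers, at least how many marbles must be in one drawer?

By the pigeonhole principle: ceiling(26/5).

Final answer: 6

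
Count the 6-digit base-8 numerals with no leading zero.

Leading digit: 7 options (nonzero). Other 5 digit(s): 8 options each.
Total: 7 x 8^5.

Final answer: 229376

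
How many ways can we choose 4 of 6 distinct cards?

C(6,4) = 6!/(4! x (6-4)!).

Final answer: C(6,4) = 15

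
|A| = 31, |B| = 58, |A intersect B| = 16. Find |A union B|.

|A union B| = |A| + |B| - |A intersect B| = 31 + 58 - 16.

Final answer: 73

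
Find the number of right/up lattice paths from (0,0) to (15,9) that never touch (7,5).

Total paths to (15,9): C(24,9) = 1307504.
Paths through (7,5): C(12,5) x C(12,4) = 392040.
Avoiding (7,5): 1307504 - 392040.

Final answer: 915464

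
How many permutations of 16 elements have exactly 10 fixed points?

Choose which 10 elements are fixed: C(16,10) = 8008.
Derange the remaining 6 using D(j) = (j-1)(D(j-1) + D(j-2)), D(0)=1, D(1)=0: D(2)=1, D(3)=2, D(4)=9, D(5)=44, D(6)=265.
Total: 8008 x 265.

Final answer: C(16,10) D(6) = 2122120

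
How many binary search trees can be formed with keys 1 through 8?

This is a standard Catalan-number count: the answer is C_n. Here n = 8.
Using C_0 = 1 and C_(k+1) = C_k x 2(2k+1)/(k+2), build up term by term: C_1=1, C_2=2, C_3=5, C_4=14, C_5=42, C_6=132, C_7=429, C_8=1430.

Final answer: C_{8} = 1430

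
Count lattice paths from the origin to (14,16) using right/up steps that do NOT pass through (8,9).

Total paths to (14,16): C(30,16) = 145422675.
Paths through (8,9): C(17,9) x C(13,7) = 41715960.
Avoiding (8,9): 145422675 - 41715960.

Final answer: 103706715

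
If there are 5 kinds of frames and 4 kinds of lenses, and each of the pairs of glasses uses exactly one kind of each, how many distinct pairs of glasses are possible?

By the multiplication principle: 5 x 4.

Final answer: 20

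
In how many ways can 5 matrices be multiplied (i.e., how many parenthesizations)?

This is a standard Catalan-number count: the answer is C_n. Here n = 5 - 1 = 4.
C_n = C(2n,n)/(n+1), so C_{4} = C(8,4)/5 = 70/5.

Final answer: C_{4} = 14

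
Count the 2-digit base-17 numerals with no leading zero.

These are the integers in [17^1, 17^2), so the count is 17^2 - 17^1 = 16 x 17^1.

Final answer: 272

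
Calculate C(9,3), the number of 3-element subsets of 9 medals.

C(9,3) = 9!/(3! x (9-3)!).

Final answer: C(9,3) = 84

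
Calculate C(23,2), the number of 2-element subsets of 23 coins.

C(23,2) = 23!/(2! x (23-2)!).

Final answer: C(23,2) = 253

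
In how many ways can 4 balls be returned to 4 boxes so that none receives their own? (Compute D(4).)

Derangements satisfy D(n) = (n-1)(D(n-1) + D(n-2)), starting from D(0)=1, D(1)=0.
D(2) = 1 x (0 + 1) = 1
D(3) = 2 x (1 + 0) = 2
D(4) = 3 x (D(3) + D(2)) = 3 x (2 + 1)

Final answer: D(4) = 9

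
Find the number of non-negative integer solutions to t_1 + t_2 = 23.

Stars and bars with 23 stars and 1 bars:
C(23+2-1, 2-1) = C(24,1).

Final answer: C(24,1) = 24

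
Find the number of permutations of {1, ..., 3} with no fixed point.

Use the recurrence D(n) = (n-1)(D(n-1) + D(n-2)) with D(0)=1, D(1)=0.
D(2) = 1 x (0 + 1) = 1
D(3) = 2 x (D(2) + D(1)) = 2 x (1 + 0)

Final answer: D(3) = 2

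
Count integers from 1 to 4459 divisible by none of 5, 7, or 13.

|div by 5|=891, |div by 7|=637, |div by 13|=343.
|div by 5&7|=127, |div by 5&13|=68, |div by 7&13|=49, |div by all|=9.
By inclusion-exclusion, divisible by at least one: 891+637+343-127-68-49+9 = 1636.
Not divisible by any: 4459 - 1636.

Final answer: 2823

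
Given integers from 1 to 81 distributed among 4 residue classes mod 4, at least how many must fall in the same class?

By pigeonhole with 81 objects and 4 categories: ceiling(81/4).

Final answer: 21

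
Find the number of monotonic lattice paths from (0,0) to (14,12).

Each path has 14 right steps and 12 up steps in some order (26 steps total).
Choose which 12 of the 26 steps are up: C(26,12).

Final answer: C(26,12) = 9657700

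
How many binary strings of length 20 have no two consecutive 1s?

Classify by the final bit: ...0 gives a(n-1) strings, ...01 gives a(n-2) strings. Thus a(n) = a(n-1) + a(n-2) with a(1)=2, a(2)=3.
Building up term by term: a(1)=2, a(2)=3, a(3)=5, a(4)=8, a(5)=13, a(6)=21, a(7)=34, a(8)=55, a(9)=89, a(10)=144, a(11)=233, a(12)=377, a(13)=610, a(14)=987, a(15)=1597, a(16)=2584, a(17)=4181, a(18)=6765, a(19)=10946, a(20)=17711.

Final answer: 17711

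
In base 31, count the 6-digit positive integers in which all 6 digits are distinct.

First digit: 30 (nonzero). Second: 30 (not first). Third: 29, etc.
Total: 30 x 30 x 29 x 28 x 27 x 26.

Final answer: 513021600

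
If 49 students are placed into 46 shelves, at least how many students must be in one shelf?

By the pigeonhole principle: ceiling(49/46).

Final answer: 2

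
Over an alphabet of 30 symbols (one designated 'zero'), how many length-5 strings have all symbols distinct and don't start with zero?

First digit: 29 (nonzero). Second: 29 (not first). Third: 28, etc.
Total: 29 x 29 x 28 x 27 x 26.

Final answer: 16530696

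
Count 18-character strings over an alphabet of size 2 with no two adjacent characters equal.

Let g(n) count such strings. g(1) = 2, and each valid string of length n-1 extends in 1 ways (any symbol but the last), so g(n) = 1 g(n-1).
Total: g(18) = 2 x 1^17.

Final answer: 2 x 1^{17} = 2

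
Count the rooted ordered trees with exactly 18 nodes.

The structures are counted by the Catalan number C_n. Here n = 18 - 1 = 17.
C_n = (2n)!/(n!(n+1)!), so C_{17} = 34!/(17! x 18!) = C(34,17)/18 = 2333606220/18.

Final answer: C_{17} = 129644790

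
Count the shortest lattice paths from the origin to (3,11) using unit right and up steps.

Each path has 3 right steps and 11 up steps in some order (14 steps total).
Choose which 11 of the 14 steps are up: C(14,11).

Final answer: C(14,11) = 364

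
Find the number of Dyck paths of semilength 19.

Total monotonic paths to (19,19): C(38,19) = 35345263800.
A path is bad iff it touches y = x + 1; reflecting its initial segment maps bad paths bijectively onto all paths to (18,20), of which there are C(38,20) = 33578000610.
Valid Dyck paths: 35345263800 - 33578000610.
(Check: C(38,19) - C(38,20) = C(38,19)/20, the Catalan number C_{19}.)

Final answer: C_{19} = 1767263190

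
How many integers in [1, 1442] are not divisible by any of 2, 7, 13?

|div by 2|=721, |div by 7|=206, |div by 13|=110.
|div by 2&7|=103, |div by 2&13|=55, |div by 7&13|=15, |div by all|=7.
By inclusion-exclusion, divisible by at least one: 721+206+110-103-55-15+7 = 871.
Not divisible by any: 1442 - 871.

Final answer: 571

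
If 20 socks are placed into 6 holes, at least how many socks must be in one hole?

By the pigeonhole principle: ceiling(20/6).

Final answer: 4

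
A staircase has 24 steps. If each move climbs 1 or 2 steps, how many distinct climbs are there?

Condition on the final move: it is a 1-step (f(n-1) ways to get there) or a 2-step (f(n-2) ways), so f(n) = f(n-1) + f(n-2), with f(1)=1, f(2)=2.
Iterating the recurrence: f(1)=1, f(2)=2, f(3)=3, f(4)=5, f(5)=8, f(6)=13, f(7)=21, f(8)=34, f(9)=55, f(10)=89, f(11)=144, f(12)=233, f(13)=377, f(14)=610, f(15)=987, f(16)=1597, f(17)=2584, f(18)=4181, f(19)=6765, f(20)=10946, f(21)=17711, f(22)=28657, f(23)=46368, f(24)=75025.

Final answer: 75025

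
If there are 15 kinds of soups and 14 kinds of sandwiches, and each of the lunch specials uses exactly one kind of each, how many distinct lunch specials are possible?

By the multiplication principle: 15 x 14.

Final answer: 210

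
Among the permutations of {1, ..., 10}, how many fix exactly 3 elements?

Choose which 3 elements are fixed: C(10,3) = 120.
Derange the remaining 7 using D(j) = (j-1)(D(j-1) + D(j-2)), D(0)=1, D(1)=0: D(2)=1, D(3)=2, D(4)=9, D(5)=44, D(6)=265, D(7)=1854.
Total: 120 x 1854.

Final answer: C(10,3) D(7) = 222480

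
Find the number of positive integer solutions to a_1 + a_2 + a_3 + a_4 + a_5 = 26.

Substitute a'_i = a_i - 1 (so a'_i >= 0). Then sum a'_i = 26 - 5 = 21.
Stars and bars: C(21+5-1, 5-1) = C(25,4).

Final answer: C(25,4) = 12650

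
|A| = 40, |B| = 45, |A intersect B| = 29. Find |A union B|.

|A union B| = |A| + |B| - |A intersect B| = 40 + 45 - 29.

Final answer: 56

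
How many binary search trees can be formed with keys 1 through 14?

This is a standard Catalan-number count: the answer is C_n. Here n = 14.
Using C_0 = 1 and C_(k+1) = C_k x 2(2k+1)/(k+2), build up term by term: C_1=1, C_2=2, C_3=5, C_4=14, C_5=42, C_6=132, C_7=429, C_8=1430, C_9=4862, C_10=16796, C_11=58786, C_12=208012, C_13=742900, C_14=2674440.

Final answer: C_{14} = 2674440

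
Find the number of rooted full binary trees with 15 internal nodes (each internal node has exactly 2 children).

The structures are counted by the Catalan number C_n. Here n = 15.
C_n = C(2n,n) - C(2n,n+1), so C_{15} = C(30,15) - C(30,16) = 155117520 - 145422675.

Final answer: C_{15} = 9694845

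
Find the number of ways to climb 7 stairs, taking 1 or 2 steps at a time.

Condition on the final move: it is a 1-step (f(n-1) ways to get there) or a 2-step (f(n-2) ways), so f(n) = f(n-1) + f(n-2), with f(1)=1, f(2)=2.
Iterating the recurrence: f(1)=1, f(2)=2, f(3)=3, f(4)=5, f(5)=8, f(6)=13, f(7)=21.

Final answer: 21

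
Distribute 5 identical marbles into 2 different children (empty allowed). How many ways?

Stars and bars: C(n+k-1, k-1) = C(6,1).

Final answer: C(6,1) = 6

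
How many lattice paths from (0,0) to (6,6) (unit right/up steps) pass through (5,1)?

Paths (0,0)->(5,1): C(6,1) = 6.
Paths (5,1)->(6,6): C(6,5) = 6.
By multiplication principle: 6 x 6.

Final answer: 36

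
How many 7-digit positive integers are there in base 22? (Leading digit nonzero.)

Leading digit: 21 options (nonzero). Other 6 digit(s): 22 options each.
Total: 21 x 22^6.

Final answer: 2380977984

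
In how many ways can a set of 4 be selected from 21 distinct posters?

C(21,4) = 21!/(4! x 17!).

Final answer: \binom{21}{4} = 5985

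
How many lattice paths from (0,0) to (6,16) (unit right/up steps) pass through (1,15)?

Paths (0,0)->(1,15): C(16,15) = 16.
Paths (1,15)->(6,16): C(6,1) = 6.
By multiplication principle: 16 x 6.

Final answer: 96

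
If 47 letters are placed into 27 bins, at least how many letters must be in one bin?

By the pigeonhole principle: ceiling(47/27).

Final answer: 2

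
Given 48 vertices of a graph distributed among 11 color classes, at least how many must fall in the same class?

By pigeonhole with 48 objects and 11 categories: ceiling(48/11).

Final answer: 5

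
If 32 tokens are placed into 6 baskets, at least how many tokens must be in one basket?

By the pigeonhole principle: ceiling(32/6).

Final answer: 6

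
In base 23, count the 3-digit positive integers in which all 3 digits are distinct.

The leading digit has 22 choices (anything but zero); the next has 22 (anything but the first), then 21, and so on, one fewer each time.
Total: 22 x 22 x 21.

Final answer: 10164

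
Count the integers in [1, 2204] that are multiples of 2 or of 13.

Multiples of 2: 1102. Multiples of 13: 169. Of both (lcm=26): 84.
By inclusion-exclusion: 1102 + 169 - 84.

Final answer: 1187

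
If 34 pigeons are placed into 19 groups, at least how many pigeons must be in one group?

By the pigeonhole principle: ceiling(34/19).

Final answer: 2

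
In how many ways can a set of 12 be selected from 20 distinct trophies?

C(20,12) = 20!/(12! x 8!).

Final answer: \binom{20}{12} = 125970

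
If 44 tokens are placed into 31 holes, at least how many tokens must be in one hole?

By the pigeonhole principle: ceiling(44/31).

Final answer: 2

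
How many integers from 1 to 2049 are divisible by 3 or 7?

Multiples of 3: 683. Multiples of 7: 292. Of both (lcm=21): 97.
By inclusion-exclusion: 683 + 292 - 97.

Final answer: 878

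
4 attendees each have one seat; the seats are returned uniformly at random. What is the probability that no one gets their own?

D(n) = (n-1)(D(n-1) + D(n-2)), D(0)=1, D(1)=0.
Building up: D(2)=1, D(3)=2, D(4)=9.
Total arrangements: 4! = 24.
Probability = D(4)/4! = 3/8.

Final answer: D(4)/4! = 9/24 = 0.375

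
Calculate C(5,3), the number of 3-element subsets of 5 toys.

C(5,3) = 5!/(3! x (5-3)!).

Final answer: C(5,3) = 10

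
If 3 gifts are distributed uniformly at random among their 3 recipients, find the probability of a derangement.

D(n) = (n-1)(D(n-1) + D(n-2)), D(0)=1, D(1)=0.
Building up: D(2)=1, D(3)=2.
Total arrangements: 3! = 6.
Probability = D(3)/3! = 1/3.

Final answer: D(3)/3! = 2/6 = 0.333333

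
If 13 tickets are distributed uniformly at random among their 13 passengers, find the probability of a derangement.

Derangements satisfy D(n) = (n-1)(D(n-1) + D(n-2)), starting from D(0)=1, D(1)=0.
Building up: D(2)=1, D(3)=2, D(4)=9, D(5)=44, D(6)=265, D(7)=1854, D(8)=14833, D(9)=133496, D(10)=1334961, D(11)=14684570, D(12)=176214841, D(13)=2290792932.
Total arrangements: 13! = 6227020800.
Probability = D(13)/13! = 63633137/172972800.

Final answer: D(13)/13! = 2290792932/6227020800 = 0.367879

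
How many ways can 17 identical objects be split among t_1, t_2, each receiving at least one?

Substitute t'_i = t_i - 1 (so t'_i >= 0). Then sum t'_i = 17 - 2 = 15.
Stars and bars: C(15+2-1, 2-1) = C(16,1).

Final answer: C(16,1) = 16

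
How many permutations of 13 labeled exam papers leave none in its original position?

Derangements satisfy D(n) = (n-1)(D(n-1) + D(n-2)), starting from D(0)=1, D(1)=0.
D(2) = 1 x (0 + 1) = 1
D(3) = 2 x (1 + 0) = 2
D(4) = 3 x (2 + 1) = 9
D(5) = 4 x (9 + 2) = 44
D(6) = 5 x (44 + 9) = 265
D(7) = 6 x (265 + 44) = 1854
D(8) = 7 x (1854 + 265) = 14833
D(9) = 8 x (14833 + 1854) = 133496
D(10) = 9 x (133496 + 14833) = 1334961
D(11) = 10 x (1334961 + 133496) = 14684570
D(12) = 11 x (14684570 + 1334961) = 176214841
D(13) = 12 x (D(12) + D(11)) = 12 x (176214841 + 14684570)

Final answer: D(13) = 2290792932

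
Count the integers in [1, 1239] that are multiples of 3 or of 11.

Multiples of 3: 413. Multiples of 11: 112. Of both (lcm=33): 37.
By inclusion-exclusion: 413 + 112 - 37.

Final answer: 488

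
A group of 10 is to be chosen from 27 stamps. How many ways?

C(27,10) = 27!/(10! x 17!).

Final answer: \binom{27}{10} = 8436285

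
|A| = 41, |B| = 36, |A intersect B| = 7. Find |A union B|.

|A union B| = |A| + |B| - |A intersect B| = 41 + 36 - 7.

Final answer: 70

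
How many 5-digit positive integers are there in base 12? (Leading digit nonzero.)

These are the integers in [12^4, 12^5), so the count is 12^5 - 12^4 = 11 x 12^4.

Final answer: 228096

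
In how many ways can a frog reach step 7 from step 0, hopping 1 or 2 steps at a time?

Let f(n) be the number of climbs. Removing the last move (1 or 2 steps) gives f(n) = f(n-1) + f(n-2); base cases f(1)=1, f(2)=2.
Building up term by term: f(1)=1, f(2)=2, f(3)=3, f(4)=5, f(5)=8, f(6)=13, f(7)=21.

Final answer: 21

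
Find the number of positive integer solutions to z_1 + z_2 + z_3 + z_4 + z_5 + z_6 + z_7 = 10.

Substitute z'_i = z_i - 1 (so z'_i >= 0). Then sum z'_i = 10 - 7 = 3.
Stars and bars: C(3+7-1, 7-1) = C(9,6).

Final answer: C(9,6) = 84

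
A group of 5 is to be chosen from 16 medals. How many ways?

C(16,5) = 16!/(5! x (16-5)!).

Final answer: C(16,5) = 4368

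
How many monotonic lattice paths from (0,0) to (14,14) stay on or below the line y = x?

Total monotonic paths to (14,14): C(28,14) = 40116600.
Paths that cross above y=x (reflection bijection): C(28,15) = 37442160.
Valid Dyck paths: 40116600 - 37442160.
(Check: C(28,14) - C(28,15) = C(28,14)/15, the Catalan number C_{14}.)

Final answer: C_{14} = 2674440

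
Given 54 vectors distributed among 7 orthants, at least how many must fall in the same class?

By pigeonhole with 54 objects and 7 categories: ceiling(54/7).

Final answer: 8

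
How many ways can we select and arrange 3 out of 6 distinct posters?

P(6,3) = 6!/(6-3)! = 6!/3!.

Final answer: P(6,3) = 120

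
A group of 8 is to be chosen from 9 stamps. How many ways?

C(9,8) = 9!/(8! x (9-8)!).

Final answer: C(9,8) = 9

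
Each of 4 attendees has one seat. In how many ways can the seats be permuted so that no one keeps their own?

Use the recurrence D(n) = (n-1)(D(n-1) + D(n-2)) with D(0)=1, D(1)=0.
D(2) = 1 x (0 + 1) = 1
D(3) = 2 x (1 + 0) = 2
D(4) = 3 x (D(3) + D(2)) = 3 x (2 + 1)

Final answer: D(4) = 9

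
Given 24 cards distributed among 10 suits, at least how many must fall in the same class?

By pigeonhole with 24 objects and 10 categories: ceiling(24/10).

Final answer: 3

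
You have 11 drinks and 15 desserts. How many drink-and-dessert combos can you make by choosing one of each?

By the multiplication principle: 11 x 15.

Final answer: 165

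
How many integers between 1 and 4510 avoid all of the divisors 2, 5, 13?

|div by 2|=2255, |div by 5|=902, |div by 13|=346.
|div by 2&5|=451, |div by 2&13|=173, |div by 5&13|=69, |div by all|=34.
By inclusion-exclusion, divisible by at least one: 2255+902+346-451-173-69+34 = 2844.
Not divisible by any: 4510 - 2844.

Final answer: 1666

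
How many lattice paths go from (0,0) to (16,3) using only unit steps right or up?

Each path has 16 right steps and 3 up steps in some order (19 steps total).
Choose which 3 of the 19 steps are up: C(19,3).

Final answer: C(19,3) = 969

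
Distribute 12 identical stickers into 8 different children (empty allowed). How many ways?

Stars and bars: C(n+k-1, k-1) = C(19,7).

Final answer: C(19,7) = 50388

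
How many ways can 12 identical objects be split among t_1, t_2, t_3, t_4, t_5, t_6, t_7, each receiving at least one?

Substitute t'_i = t_i - 1 (so t'_i >= 0). Then sum t'_i = 12 - 7 = 5.
Stars and bars: C(5+7-1, 7-1) = C(11,6).

Final answer: C(11,6) = 462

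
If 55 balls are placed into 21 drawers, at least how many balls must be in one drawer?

By the pigeonhole principle: ceiling(55/21).

Final answer: 3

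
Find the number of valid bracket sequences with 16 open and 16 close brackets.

The structures are counted by the Catalan number C_n. Here n = 16 (pairs).
C_n = (2n)!/(n!(n+1)!), so C_{16} = 32!/(16! x 17!) = C(32,16)/17 = 601080390/17.

Final answer: C_{16} = 35357670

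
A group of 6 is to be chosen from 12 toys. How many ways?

C(12,6) = 12!/(6! x (12-6)!).

Final answer: C(12,6) = 924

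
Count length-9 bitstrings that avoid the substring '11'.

A valid string ends in 0 (append to any length-(n-1) valid string) or in 01 (append to any length-(n-2) valid string), so a(n) = a(n-1) + a(n-2) with a(1)=2, a(2)=3.
Iterating the recurrence: a(1)=2, a(2)=3, a(3)=5, a(4)=8, a(5)=13, a(6)=21, a(7)=34, a(8)=55, a(9)=89.

Final answer: 89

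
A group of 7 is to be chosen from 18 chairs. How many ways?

C(18,7) = 18!/(7! x (18-7)!).

Final answer: C(18,7) = 31824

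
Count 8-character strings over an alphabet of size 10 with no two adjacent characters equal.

First character: 10 choices. Each subsequent: 9 choices (must differ from the previous one).
Total: 10 x 9^7.

Final answer: 10 x 9^{7} = 47829690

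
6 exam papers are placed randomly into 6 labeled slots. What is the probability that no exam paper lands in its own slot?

D(n) = (n-1)(D(n-1) + D(n-2)), D(0)=1, D(1)=0.
Building up: D(2)=1, D(3)=2, D(4)=9, D(5)=44, D(6)=265.
Total arrangements: 6! = 720.
Probability = D(6)/6! = 53/144.

Final answer: D(6)/6! = 265/720 = 0.368056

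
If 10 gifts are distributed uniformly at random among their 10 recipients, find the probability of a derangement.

Use the recurrence D(n) = (n-1)(D(n-1) + D(n-2)) with D(0)=1, D(1)=0.
Building up: D(2)=1, D(3)=2, D(4)=9, D(5)=44, D(6)=265, D(7)=1854, D(8)=14833, D(9)=133496, D(10)=1334961.
Total arrangements: 10! = 3628800.
Probability = D(10)/10! = 16481/44800.

Final answer: D(10)/10! = 1334961/3628800 = 0.367879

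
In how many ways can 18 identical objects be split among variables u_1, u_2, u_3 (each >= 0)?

Stars and bars with 18 stars and 2 bars:
C(18+3-1, 3-1) = C(20,2).

Final answer: C(20,2) = 190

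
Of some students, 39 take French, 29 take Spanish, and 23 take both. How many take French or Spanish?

|A union B| = |A| + |B| - |A intersect B| = 39 + 29 - 23.

Final answer: 45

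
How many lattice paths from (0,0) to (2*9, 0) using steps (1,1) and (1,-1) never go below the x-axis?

Total monotonic paths to (9,9): C(18,9) = 48620.
Reflecting each bad path at its first crossing gives a bijection with paths to (8,10): C(18,10) = 43758.
Valid Dyck paths: 48620 - 43758.
(Check: C(18,9) - C(18,10) = C(18,9)/10, the Catalan number C_{9}.)

Final answer: C_{9} = 4862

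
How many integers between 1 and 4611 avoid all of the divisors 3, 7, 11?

|div by 3|=1537, |div by 7|=658, |div by 11|=419.
|div by 3&7|=219, |div by 3&11|=139, |div by 7&11|=59, |div by all|=19.
By inclusion-exclusion, divisible by at least one: 1537+658+419-219-139-59+19 = 2216.
Not divisible by any: 4611 - 2216.

Final answer: 2395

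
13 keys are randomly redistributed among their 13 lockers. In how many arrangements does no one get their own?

Derangements satisfy D(n) = (n-1)(D(n-1) + D(n-2)), starting from D(0)=1, D(1)=0.
D(2) = 1 x (0 + 1) = 1
D(3) = 2 x (1 + 0) = 2
D(4) = 3 x (2 + 1) = 9
D(5) = 4 x (9 + 2) = 44
D(6) = 5 x (44 + 9) = 265
D(7) = 6 x (265 + 44) = 1854
D(8) = 7 x (1854 + 265) = 14833
D(9) = 8 x (14833 + 1854) = 133496
D(10) = 9 x (133496 + 14833) = 1334961
D(11) = 10 x (1334961 + 133496) = 14684570
D(12) = 11 x (14684570 + 1334961) = 176214841
D(13) = 12 x (D(12) + D(11)) = 12 x (176214841 + 14684570)

Final answer: D(13) = 2290792932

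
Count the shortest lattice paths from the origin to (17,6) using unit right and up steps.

Each path has 17 right steps and 6 up steps in some order (23 steps total).
Choose which 6 of the 23 steps are up: C(23,6).

Final answer: C(23,6) = 100947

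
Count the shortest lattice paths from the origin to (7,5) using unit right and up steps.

Each path has 7 right steps and 5 up steps in some order (12 steps total).
Choose which 5 of the 12 steps are up: C(12,5).

Final answer: C(12,5) = 792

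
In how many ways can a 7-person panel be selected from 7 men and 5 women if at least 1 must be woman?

Sum over valid woman counts:
C(5,1)C(7,6) = 35
C(5,2)C(7,5) = 210
C(5,3)C(7,4) = 350
C(5,4)C(7,3) = 175
C(5,5)C(7,2) = 21
Total: 35 + 210 + 350 + 175 + 21.

Final answer: 791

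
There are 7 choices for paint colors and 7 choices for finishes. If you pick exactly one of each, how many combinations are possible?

By the multiplication principle: 7 x 7.

Final answer: 49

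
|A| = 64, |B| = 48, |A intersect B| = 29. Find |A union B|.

|A union B| = |A| + |B| - |A intersect B| = 64 + 48 - 29.

Final answer: 83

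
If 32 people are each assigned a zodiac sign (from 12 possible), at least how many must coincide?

There are 12 possible values for zodiac sign. With 32 people and 12 categories, by pigeonhole: ceiling(32/12).

Final answer: 3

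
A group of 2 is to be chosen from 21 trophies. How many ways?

C(21,2) = 21!/(2! x (21-2)!).

Final answer: C(21,2) = 210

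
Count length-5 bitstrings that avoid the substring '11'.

Let a(n) count valid strings. If the last bit is 0 the prefix is any valid string of length n-1; if it is 1 the string must end in 01 with a valid prefix of length n-2. So a(n) = a(n-1) + a(n-2), a(1)=2, a(2)=3.
Iterating the recurrence: a(1)=2, a(2)=3, a(3)=5, a(4)=8, a(5)=13.

Final answer: 13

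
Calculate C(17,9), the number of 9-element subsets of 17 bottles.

C(17,9) = 17!/(9! x 8!).

Final answer: \binom{17}{9} = 24310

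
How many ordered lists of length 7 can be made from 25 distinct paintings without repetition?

P(25,7) = 25!/(25-7)! = 25!/18!.

Final answer: P(25,7) = 2422728000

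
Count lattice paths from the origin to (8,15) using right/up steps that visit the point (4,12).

Paths (0,0)->(4,12): C(16,12) = 1820.
Paths (4,12)->(8,15): C(7,3) = 35.
By multiplication principle: 1820 x 35.

Final answer: 63700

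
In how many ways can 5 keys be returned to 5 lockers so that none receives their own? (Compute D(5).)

Derangements satisfy D(n) = (n-1)(D(n-1) + D(n-2)), starting from D(0)=1, D(1)=0.
D(2) = 1 x (0 + 1) = 1
D(3) = 2 x (1 + 0) = 2
D(4) = 3 x (2 + 1) = 9
D(5) = 4 x (D(4) + D(3)) = 4 x (9 + 2)

Final answer: D(5) = 44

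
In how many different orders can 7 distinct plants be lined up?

The number of ways to arrange 7 distinct objects is 7!.

Final answer: 7! = 5040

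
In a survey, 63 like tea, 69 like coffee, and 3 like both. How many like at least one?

|A union B| = |A| + |B| - |A intersect B| = 63 + 69 - 3.

Final answer: 129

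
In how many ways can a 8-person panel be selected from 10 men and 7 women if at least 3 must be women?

Sum over valid woman counts:
C(7,3)C(10,5) = 8820
C(7,4)C(10,4) = 7350
C(7,5)C(10,3) = 2520
C(7,6)C(10,2) = 315
C(7,7)C(10,1) = 10
Total: 8820 + 7350 + 2520 + 315 + 10.

Final answer: 19015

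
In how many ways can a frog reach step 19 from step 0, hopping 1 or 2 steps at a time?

Let f(n) count the ways. The last step is size 1 or 2, so f(n) = f(n-1) + f(n-2) with f(1)=1, f(2)=2.
Computing successive values: f(1)=1, f(2)=2, f(3)=3, f(4)=5, f(5)=8, f(6)=13, f(7)=21, f(8)=34, f(9)=55, f(10)=89, f(11)=144, f(12)=233, f(13)=377, f(14)=610, f(15)=987, f(16)=1597, f(17)=2584, f(18)=4181, f(19)=6765.

Final answer: 6765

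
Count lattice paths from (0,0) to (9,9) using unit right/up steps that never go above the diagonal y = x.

Total monotonic paths to (9,9): C(18,9) = 48620.
A path is bad iff it touches y = x + 1; reflecting its initial segment maps bad paths bijectively onto all paths to (8,10), of which there are C(18,10) = 43758.
Valid Dyck paths: 48620 - 43758.
(This is the Catalan number C_{9}.)

Final answer: C_{9} = 4862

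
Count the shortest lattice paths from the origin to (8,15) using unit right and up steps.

Each path has 8 right steps and 15 up steps in some order (23 steps total).
Choose which 15 of the 23 steps are up: C(23,15).

Final answer: C(23,15) = 490314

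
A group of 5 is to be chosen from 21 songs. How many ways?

C(21,5) = 21!/(5! x (21-5)!).

Final answer: C(21,5) = 20349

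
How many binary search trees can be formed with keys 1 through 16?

This is counted by the nth Catalan number C_n. Here n = 16.
C_n = C(2n,n) - C(2n,n+1), so C_{16} = C(32,16) - C(32,17) = 601080390 - 565722720.

Final answer: C_{16} = 35357670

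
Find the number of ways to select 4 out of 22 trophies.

C(22,4) = 22!/(4! x 18!).

Final answer: \binom{22}{4} = 7315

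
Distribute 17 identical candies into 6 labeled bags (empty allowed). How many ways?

Stars and bars: C(n+k-1, k-1) = C(22,5).

Final answer: C(22,5) = 26334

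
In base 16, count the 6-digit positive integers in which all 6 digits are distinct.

The leading digit has 15 choices (anything but zero); the next has 15 (anything but the first), then 14, and so on, one fewer each time.
Total: 15 x 15 x 14 x 13 x 12 x 11.

Final answer: 5405400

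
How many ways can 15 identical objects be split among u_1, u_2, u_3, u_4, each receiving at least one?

Substitute u'_i = u_i - 1 (so u'_i >= 0). Then sum u'_i = 15 - 4 = 11.
Stars and bars: C(11+4-1, 4-1) = C(14,3).

Final answer: C(14,3) = 364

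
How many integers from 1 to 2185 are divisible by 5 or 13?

Multiples of 5: 437. Multiples of 13: 168. Of both (lcm=65): 33.
By inclusion-exclusion: 437 + 168 - 33.

Final answer: 572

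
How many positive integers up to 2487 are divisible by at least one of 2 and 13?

Multiples of 2: 1243. Multiples of 13: 191. Of both (lcm=26): 95.
By inclusion-exclusion: 1243 + 191 - 95.

Final answer: 1339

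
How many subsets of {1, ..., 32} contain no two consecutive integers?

Condition on whether n belongs to the subset: if not, any valid subset of {1, ..., n-1} works (a(n-1)); if so, n-1 is excluded and the rest is a valid subset of {1, ..., n-2} (a(n-2)). Hence a(n) = a(n-1) + a(n-2), a(1)=2, a(2)=3.
Computing successive values: a(1)=2, a(2)=3, a(3)=5, a(4)=8, a(5)=13, a(6)=21, a(7)=34, a(8)=55, a(9)=89, a(10)=144, a(11)=233, a(12)=377, a(13)=610, a(14)=987, a(15)=1597, a(16)=2584, a(17)=4181, a(18)=6765, a(19)=10946, a(20)=17711, a(21)=28657, a(22)=46368, a(23)=75025, a(24)=121393, a(25)=196418, a(26)=317811, a(27)=514229, a(28)=832040, a(29)=1346269, a(30)=2178309, a(31)=3524578, a(32)=5702887.

Final answer: 5702887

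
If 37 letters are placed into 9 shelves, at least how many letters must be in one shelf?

By the pigeonhole principle: ceiling(37/9).

Final answer: 5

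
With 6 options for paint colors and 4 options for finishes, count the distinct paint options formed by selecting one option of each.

By the multiplication principle: 6 x 4.

Final answer: 24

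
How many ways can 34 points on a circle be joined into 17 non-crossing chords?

This is counted by the nth Catalan number C_n. Here n = 34/2 = 17.
C_n = C(2n,n) - C(2n,n+1), so C_{17} = C(34,17) - C(34,18) = 2333606220 - 2203961430.

Final answer: C_{17} = 129644790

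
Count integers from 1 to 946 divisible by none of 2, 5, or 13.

|div by 2|=473, |div by 5|=189, |div by 13|=72.
|div by 2&5|=94, |div by 2&13|=36, |div by 5&13|=14, |div by all|=7.
By inclusion-exclusion, divisible by at least one: 473+189+72-94-36-14+7 = 597.
Not divisible by any: 946 - 597.

Final answer: 349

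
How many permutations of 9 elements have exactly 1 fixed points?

Choose which 1 elements are fixed: C(9,1) = 9.
Derange the remaining 8 using D(j) = (j-1)(D(j-1) + D(j-2)), D(0)=1, D(1)=0: D(2)=1, D(3)=2, D(4)=9, D(5)=44, D(6)=265, D(7)=1854, D(8)=14833.
Total: 9 x 14833.

Final answer: C(9,1) D(8) = 133497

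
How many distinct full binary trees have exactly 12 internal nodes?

This is a standard Catalan-number count: the answer is C_n. Here n = 12.
C_n = C(2n,n)/(n+1), so C_{12} = C(24,12)/13 = 2704156/13.

Final answer: C_{12} = 208012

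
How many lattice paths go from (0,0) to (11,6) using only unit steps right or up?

Each path has 11 right steps and 6 up steps in some order (17 steps total).
Choose which 6 of the 17 steps are up: C(17,6).

Final answer: C(17,6) = 12376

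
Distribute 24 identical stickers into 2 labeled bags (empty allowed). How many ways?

Stars and bars: C(n+k-1, k-1) = C(25,1).

Final answer: C(25,1) = 25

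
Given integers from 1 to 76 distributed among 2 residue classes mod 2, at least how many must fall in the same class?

By pigeonhole with 76 objects and 2 categories: ceiling(76/2).

Final answer: 38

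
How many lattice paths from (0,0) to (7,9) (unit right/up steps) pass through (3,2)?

Paths (0,0)->(3,2): C(5,2) = 10.
Paths (3,2)->(7,9): C(11,7) = 330.
By multiplication principle: 10 x 330.

Final answer: 3300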